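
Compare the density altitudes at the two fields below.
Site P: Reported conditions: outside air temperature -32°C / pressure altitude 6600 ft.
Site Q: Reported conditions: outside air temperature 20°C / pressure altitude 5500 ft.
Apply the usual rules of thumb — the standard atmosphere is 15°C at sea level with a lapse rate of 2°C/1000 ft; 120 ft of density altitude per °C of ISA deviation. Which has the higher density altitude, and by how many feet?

Site P: ISA temp = 1.8°C, deviation -33.8°C, DA = 6600 + 120 × (-33.8) = 2544 ft.
Site Q: ISA temp = 4°C, deviation +16°C, DA = 5500 + 120 × 16 = 7420 ft.
Site Q is higher by 7420 − 2544 = 4876 ft.

Site Q by 4876 ft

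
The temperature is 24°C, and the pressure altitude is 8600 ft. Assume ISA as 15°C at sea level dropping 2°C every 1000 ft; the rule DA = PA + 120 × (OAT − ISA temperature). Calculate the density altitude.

ISA temperature at 8600 ft = 15 − 2 × (8600/1000) = -2.2°C.
ISA deviation = 24 − (-2.2) = +26.2°C.
Density altitude = 8600 + 120 × (26.2) = 8600 + (+3144) = 11744 ft.

11744 ft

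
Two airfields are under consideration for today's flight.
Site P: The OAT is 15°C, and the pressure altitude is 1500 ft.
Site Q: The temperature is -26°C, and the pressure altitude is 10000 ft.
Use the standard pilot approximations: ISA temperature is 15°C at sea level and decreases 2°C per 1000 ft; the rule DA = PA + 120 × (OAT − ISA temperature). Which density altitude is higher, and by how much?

Site P: ISA temp = 12°C, deviation +3°C, DA = 1500 + 120 × 3 = 1860 ft.
Site Q: ISA temp = -5°C, deviation -21°C, DA = 10000 + 120 × (-21) = 7480 ft.
Site Q is higher by 7480 − 1860 = 5620 ft.

Site Q by 5620 ft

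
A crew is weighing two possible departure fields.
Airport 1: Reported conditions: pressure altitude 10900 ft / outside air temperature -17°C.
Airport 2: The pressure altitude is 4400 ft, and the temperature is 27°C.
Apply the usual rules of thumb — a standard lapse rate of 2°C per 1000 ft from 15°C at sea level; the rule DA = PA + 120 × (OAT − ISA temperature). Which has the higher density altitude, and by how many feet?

Airport 1 by 2780 ft

Airport 1: ISA temp = -6.8°C, deviation -10.2°C, DA = 10900 + 120 × (-10.2) = 9676 ft.
Airport 2: ISA temp = 6.2°C, deviation +20.8°C, DA = 4400 + 120 × 20.8 = 6896 ft.
Airport 1 is higher by 9676 − 6896 = 2780 ft.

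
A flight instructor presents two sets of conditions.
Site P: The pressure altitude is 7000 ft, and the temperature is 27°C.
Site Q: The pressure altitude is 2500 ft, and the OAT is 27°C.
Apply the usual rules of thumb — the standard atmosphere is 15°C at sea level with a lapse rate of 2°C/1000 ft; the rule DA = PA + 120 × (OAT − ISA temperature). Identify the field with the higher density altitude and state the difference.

Site P by 5580 ft

Site P: ISA temp = 1°C, deviation +26°C, DA = 7000 + 120 × 26 = 10120 ft.
Site Q: ISA temp = 10°C, deviation +17°C, DA = 2500 + 120 × 17 = 4540 ft.
Site P is higher by 10120 − 4540 = 5580 ft.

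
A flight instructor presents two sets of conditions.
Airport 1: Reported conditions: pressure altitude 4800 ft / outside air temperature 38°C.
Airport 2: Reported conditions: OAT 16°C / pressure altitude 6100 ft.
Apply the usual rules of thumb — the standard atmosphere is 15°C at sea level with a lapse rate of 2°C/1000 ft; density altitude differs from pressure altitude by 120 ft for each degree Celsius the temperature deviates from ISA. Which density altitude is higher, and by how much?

Airport 1: ISA temp = 5.4°C, deviation +32.6°C, DA = 4800 + 120 × 32.6 = 8712 ft.
Airport 2: ISA temp = 2.8°C, deviation +13.2°C, DA = 6100 + 120 × 13.2 = 7684 ft.
Airport 1 is higher by 8712 − 7684 = 1028 ft.

Airport 1 by 1028 ft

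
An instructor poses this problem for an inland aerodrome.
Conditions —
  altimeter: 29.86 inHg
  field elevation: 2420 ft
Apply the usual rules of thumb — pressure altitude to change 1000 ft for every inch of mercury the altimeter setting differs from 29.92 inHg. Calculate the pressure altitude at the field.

2480 ft

Pressure correction = (29.92 − 29.86) × 1000 = +60 ft.
Pressure altitude = 2420 + (+60) = 2480 ft.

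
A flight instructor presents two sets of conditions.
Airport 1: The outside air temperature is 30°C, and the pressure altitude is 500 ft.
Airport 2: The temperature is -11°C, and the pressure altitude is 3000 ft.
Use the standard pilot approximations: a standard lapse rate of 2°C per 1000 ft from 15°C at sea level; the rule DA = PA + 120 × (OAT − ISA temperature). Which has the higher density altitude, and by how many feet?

Airport 1: ISA temp = 14°C, deviation +16°C, DA = 500 + 120 × 16 = 2420 ft.
Airport 2: ISA temp = 9°C, deviation -20°C, DA = 3000 + 120 × (-20) = 600 ft.
Airport 1 is higher by 2420 − 600 = 1820 ft.

Airport 1 by 1820 ft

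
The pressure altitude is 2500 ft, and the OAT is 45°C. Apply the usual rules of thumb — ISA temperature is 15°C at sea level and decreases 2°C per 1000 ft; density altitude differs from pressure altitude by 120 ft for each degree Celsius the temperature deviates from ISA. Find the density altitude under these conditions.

6700 ft

ISA temperature at 2500 ft = 15 − 2 × (2500/1000) = 10°C.
ISA deviation = 45 − 10 = +35°C.
Density altitude = 2500 + 120 × (35) = 2500 + (+4200) = 6700 ft.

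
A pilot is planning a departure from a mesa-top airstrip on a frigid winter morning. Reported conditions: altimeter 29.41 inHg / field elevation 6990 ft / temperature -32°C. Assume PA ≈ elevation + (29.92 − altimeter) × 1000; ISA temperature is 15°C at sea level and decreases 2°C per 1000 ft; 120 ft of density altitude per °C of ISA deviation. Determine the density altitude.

3660 ft

Pressure altitude = 6990 + (29.92 − 29.41) × 1000 = 6990 + (+510) = 7500 ft.
ISA temperature at 7500 ft = 15 − 2 × (7500/1000) = 0°C.
ISA deviation = -32 − 0 = -32°C.
Density altitude = 7500 + 120 × (-32) = 3660 ft.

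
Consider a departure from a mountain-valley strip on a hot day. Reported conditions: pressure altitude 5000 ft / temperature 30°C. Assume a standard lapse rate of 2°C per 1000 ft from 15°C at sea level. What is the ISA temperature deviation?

ISA+25°C

ISA temperature at 5000 ft = 15 − 2 × (5000/1000) = 5°C.
Deviation = OAT − ISA = 30 − 5 = +25°C.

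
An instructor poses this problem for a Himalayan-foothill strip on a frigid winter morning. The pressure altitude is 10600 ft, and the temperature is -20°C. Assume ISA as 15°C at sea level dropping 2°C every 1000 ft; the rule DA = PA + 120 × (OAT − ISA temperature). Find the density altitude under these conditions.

8944 ft

ISA temperature at 10600 ft = 15 − 2 × (10600/1000) = -6.2°C.
ISA deviation = -20 − (-6.2) = -13.8°C.
Density altitude = 10600 + 120 × (-13.8) = 10600 + (-1656) = 8944 ft.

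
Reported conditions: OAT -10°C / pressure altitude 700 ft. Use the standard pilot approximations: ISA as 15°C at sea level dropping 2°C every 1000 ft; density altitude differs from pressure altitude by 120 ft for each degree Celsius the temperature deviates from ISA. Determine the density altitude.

-2132 ft

ISA temperature at 700 ft = 15 − 2 × (700/1000) = 13.6°C.
ISA deviation = -10 − 13.6 = -23.6°C.
Density altitude = 700 + 120 × (-23.6) = 700 + (-2832) = -2132 ft.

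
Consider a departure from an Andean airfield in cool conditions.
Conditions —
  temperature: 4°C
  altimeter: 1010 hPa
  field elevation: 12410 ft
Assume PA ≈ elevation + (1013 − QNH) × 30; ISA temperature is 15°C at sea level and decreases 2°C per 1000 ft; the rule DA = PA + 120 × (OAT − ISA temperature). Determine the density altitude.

Pressure altitude = 12410 + (1013 − 1010) × 30 = 12410 + (+90) = 12500 ft.
ISA temperature at 12500 ft = 15 − 2 × (12500/1000) = -10°C.
ISA deviation = 4 − (-10) = +14°C.
Density altitude = 12500 + 120 × (14) = 14180 ft.

14180 ft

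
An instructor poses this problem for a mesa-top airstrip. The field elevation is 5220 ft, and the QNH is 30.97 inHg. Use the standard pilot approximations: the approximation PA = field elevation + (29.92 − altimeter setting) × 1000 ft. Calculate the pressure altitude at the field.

4170 ft

Pressure correction = (29.92 − 30.97) × 1000 = -1050 ft.
Pressure altitude = 5220 + (-1050) = 4170 ft.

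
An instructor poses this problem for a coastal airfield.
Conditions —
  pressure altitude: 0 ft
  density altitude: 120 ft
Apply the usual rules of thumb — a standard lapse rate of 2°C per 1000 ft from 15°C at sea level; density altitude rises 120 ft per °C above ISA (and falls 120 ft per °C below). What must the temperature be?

16°C

Density altitude − pressure altitude = 120 − 0 = +120 ft.
At 120 ft/°C that is an ISA deviation of 120/120 = +1°C.
ISA temperature at 0 ft = 15 − 2 × (0/1000) = 15°C.
OAT = ISA + deviation = 15 + (+1) = 16°C.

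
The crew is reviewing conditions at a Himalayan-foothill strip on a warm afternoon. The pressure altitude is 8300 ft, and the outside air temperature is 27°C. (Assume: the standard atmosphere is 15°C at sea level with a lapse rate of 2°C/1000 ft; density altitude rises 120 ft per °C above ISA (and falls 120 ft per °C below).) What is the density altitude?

11732 ft

ISA temperature at 8300 ft = 15 − 2 × (8300/1000) = -1.6°C.
ISA deviation = 27 − (-1.6) = +28.6°C.
Density altitude = 8300 + 120 × (28.6) = 8300 + (+3432) = 11732 ft.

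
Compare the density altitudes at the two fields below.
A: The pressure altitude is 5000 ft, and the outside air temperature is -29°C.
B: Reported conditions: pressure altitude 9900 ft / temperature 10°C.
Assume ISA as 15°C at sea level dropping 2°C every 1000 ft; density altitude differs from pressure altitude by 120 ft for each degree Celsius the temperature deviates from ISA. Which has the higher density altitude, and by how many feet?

B by 10756 ft

A: ISA temp = 5°C, deviation -34°C, DA = 5000 + 120 × (-34) = 920 ft.
B: ISA temp = -4.8°C, deviation +14.8°C, DA = 9900 + 120 × 14.8 = 11676 ft.
B is higher by 11676 − 920 = 10756 ft.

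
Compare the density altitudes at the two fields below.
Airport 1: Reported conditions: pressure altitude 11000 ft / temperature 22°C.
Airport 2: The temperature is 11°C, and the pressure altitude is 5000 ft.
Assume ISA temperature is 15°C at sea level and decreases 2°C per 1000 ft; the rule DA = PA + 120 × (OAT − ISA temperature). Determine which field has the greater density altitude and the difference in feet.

Airport 1 by 8760 ft

Airport 1: ISA temp = -7°C, deviation +29°C, DA = 11000 + 120 × 29 = 14480 ft.
Airport 2: ISA temp = 5°C, deviation +6°C, DA = 5000 + 120 × 6 = 5720 ft.
Airport 1 is higher by 14480 − 5720 = 8760 ft.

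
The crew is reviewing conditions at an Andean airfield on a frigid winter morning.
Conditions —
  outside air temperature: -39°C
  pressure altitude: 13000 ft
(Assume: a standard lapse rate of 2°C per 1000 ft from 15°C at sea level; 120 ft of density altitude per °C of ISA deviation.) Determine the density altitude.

ISA temperature at 13000 ft = 15 − 2 × (13000/1000) = -11°C.
ISA deviation = -39 − (-11) = -28°C.
Density altitude = 13000 + 120 × (-28) = 13000 + (-3360) = 9640 ft.

9640 ft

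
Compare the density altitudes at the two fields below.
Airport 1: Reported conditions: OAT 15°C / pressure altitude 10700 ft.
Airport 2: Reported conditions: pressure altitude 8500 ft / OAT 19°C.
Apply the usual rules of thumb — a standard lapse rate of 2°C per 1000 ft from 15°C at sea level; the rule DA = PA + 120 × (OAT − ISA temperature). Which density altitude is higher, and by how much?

Airport 1: ISA temp = -6.4°C, deviation +21.4°C, DA = 10700 + 120 × 21.4 = 13268 ft.
Airport 2: ISA temp = -2°C, deviation +21°C, DA = 8500 + 120 × 21 = 11020 ft.
Airport 1 is higher by 13268 − 11020 = 2248 ft.

Airport 1 by 2248 ft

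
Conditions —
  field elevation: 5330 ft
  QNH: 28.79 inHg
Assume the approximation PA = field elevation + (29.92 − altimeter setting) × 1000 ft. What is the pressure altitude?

Pressure correction = (29.92 − 28.79) × 1000 = +1130 ft.
Pressure altitude = 5330 + (+1130) = 6460 ft.

6460 ft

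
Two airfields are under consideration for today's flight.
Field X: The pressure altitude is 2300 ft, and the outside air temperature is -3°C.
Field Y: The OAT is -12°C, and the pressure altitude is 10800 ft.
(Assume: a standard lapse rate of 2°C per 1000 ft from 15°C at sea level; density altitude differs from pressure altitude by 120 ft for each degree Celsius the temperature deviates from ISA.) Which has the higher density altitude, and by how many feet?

Field Y by 9460 ft

Field X: ISA temp = 10.4°C, deviation -13.4°C, DA = 2300 + 120 × (-13.4) = 692 ft.
Field Y: ISA temp = -6.6°C, deviation -5.4°C, DA = 10800 + 120 × (-5.4) = 10152 ft.
Field Y is higher by 10152 − 692 = 9460 ft.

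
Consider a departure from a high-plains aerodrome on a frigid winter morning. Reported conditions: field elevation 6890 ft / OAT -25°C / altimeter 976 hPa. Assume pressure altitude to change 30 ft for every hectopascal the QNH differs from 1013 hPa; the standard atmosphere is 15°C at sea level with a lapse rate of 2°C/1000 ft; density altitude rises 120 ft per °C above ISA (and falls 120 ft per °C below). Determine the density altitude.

5120 ft

Pressure altitude = 6890 + (1013 − 976) × 30 = 6890 + (+1110) = 8000 ft.
ISA temperature at 8000 ft = 15 − 2 × (8000/1000) = -1°C.
ISA deviation = -25 − (-1) = -24°C.
Density altitude = 8000 + 120 × (-24) = 5120 ft.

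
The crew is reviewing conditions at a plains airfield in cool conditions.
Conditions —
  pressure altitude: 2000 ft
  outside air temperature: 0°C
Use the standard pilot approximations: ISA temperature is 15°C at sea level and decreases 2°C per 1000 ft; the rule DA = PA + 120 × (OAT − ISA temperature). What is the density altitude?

ISA temperature at 2000 ft = 15 − 2 × (2000/1000) = 11°C.
ISA deviation = 0 − 11 = -11°C.
Density altitude = 2000 + 120 × (-11) = 2000 + (-1320) = 680 ft.

680 ft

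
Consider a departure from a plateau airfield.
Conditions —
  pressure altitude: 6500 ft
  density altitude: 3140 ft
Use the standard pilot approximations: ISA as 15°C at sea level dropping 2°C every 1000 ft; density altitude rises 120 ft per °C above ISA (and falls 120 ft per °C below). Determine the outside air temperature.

-26°C

Density altitude − pressure altitude = 3140 − 6500 = -3360 ft.
At 120 ft/°C that is an ISA deviation of -3360/120 = -28°C.
ISA temperature at 6500 ft = 15 − 2 × (6500/1000) = 2°C.
OAT = ISA + deviation = 2 + (-28) = -26°C.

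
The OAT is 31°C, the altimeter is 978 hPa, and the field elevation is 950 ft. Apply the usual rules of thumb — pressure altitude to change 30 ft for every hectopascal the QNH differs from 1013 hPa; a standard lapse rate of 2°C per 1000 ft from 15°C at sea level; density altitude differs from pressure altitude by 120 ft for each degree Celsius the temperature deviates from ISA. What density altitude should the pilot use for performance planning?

Pressure altitude = 950 + (1013 − 978) × 30 = 950 + (+1050) = 2000 ft.
ISA temperature at 2000 ft = 15 − 2 × (2000/1000) = 11°C.
ISA deviation = 31 − 11 = +20°C.
Density altitude = 2000 + 120 × (20) = 4400 ft.

4400 ft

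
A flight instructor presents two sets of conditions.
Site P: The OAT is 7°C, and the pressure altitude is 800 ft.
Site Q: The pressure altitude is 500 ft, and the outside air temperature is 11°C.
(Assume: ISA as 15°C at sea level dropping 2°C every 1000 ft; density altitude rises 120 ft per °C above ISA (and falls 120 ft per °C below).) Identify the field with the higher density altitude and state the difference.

Site Q by 108 ft

Site P: ISA temp = 13.4°C, deviation -6.4°C, DA = 800 + 120 × (-6.4) = 32 ft.
Site Q: ISA temp = 14°C, deviation -3°C, DA = 500 + 120 × (-3) = 140 ft.
Site Q is higher by 140 − 32 = 108 ft.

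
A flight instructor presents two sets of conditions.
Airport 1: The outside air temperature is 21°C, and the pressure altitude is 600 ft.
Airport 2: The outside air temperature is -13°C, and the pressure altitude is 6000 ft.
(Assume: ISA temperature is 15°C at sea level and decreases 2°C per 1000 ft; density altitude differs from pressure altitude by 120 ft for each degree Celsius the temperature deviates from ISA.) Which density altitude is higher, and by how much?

Airport 1: ISA temp = 13.8°C, deviation +7.2°C, DA = 600 + 120 × 7.2 = 1464 ft.
Airport 2: ISA temp = 3°C, deviation -16°C, DA = 6000 + 120 × (-16) = 4080 ft.
Airport 2 is higher by 4080 − 1464 = 2616 ft.

Airport 2 by 2616 ft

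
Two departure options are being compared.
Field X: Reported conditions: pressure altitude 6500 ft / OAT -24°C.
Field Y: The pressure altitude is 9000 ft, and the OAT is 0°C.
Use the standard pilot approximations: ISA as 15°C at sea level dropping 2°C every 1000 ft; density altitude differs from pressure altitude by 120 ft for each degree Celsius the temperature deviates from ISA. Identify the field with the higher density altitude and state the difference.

Field Y by 5980 ft

Field X: ISA temp = 2°C, deviation -26°C, DA = 6500 + 120 × (-26) = 3380 ft.
Field Y: ISA temp = -3°C, deviation +3°C, DA = 9000 + 120 × 3 = 9360 ft.
Field Y is higher by 9360 − 3380 = 5980 ft.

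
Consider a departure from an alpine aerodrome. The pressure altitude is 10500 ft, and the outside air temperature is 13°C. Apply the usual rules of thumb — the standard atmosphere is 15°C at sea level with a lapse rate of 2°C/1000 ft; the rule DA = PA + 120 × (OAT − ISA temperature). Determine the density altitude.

12780 ft

ISA temperature at 10500 ft = 15 − 2 × (10500/1000) = -6°C.
ISA deviation = 13 − (-6) = +19°C.
Density altitude = 10500 + 120 × (19) = 10500 + (+2280) = 12780 ft.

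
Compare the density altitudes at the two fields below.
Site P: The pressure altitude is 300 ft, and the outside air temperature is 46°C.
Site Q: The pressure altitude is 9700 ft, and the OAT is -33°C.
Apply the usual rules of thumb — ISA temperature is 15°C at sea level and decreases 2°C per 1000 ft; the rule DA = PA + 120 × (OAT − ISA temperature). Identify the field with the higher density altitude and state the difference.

Site Q by 2176 ft

Site P: ISA temp = 14.4°C, deviation +31.6°C, DA = 300 + 120 × 31.6 = 4092 ft.
Site Q: ISA temp = -4.4°C, deviation -28.6°C, DA = 9700 + 120 × (-28.6) = 6268 ft.
Site Q is higher by 6268 − 4092 = 2176 ft.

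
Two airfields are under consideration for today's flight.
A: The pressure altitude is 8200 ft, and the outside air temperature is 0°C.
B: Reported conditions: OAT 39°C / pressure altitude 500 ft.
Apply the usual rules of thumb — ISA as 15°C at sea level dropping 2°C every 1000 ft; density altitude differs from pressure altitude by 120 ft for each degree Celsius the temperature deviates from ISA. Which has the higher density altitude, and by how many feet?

A by 4868 ft

A: ISA temp = -1.4°C, deviation +1.4°C, DA = 8200 + 120 × 1.4 = 8368 ft.
B: ISA temp = 14°C, deviation +25°C, DA = 500 + 120 × 25 = 3500 ft.
A is higher by 8368 − 3500 = 4868 ft.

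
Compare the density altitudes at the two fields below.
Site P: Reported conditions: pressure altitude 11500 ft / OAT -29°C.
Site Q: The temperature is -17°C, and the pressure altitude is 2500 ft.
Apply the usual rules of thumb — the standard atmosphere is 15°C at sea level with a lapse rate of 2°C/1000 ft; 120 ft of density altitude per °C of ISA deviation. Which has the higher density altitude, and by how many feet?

Site P by 9720 ft

Site P: ISA temp = -8°C, deviation -21°C, DA = 11500 + 120 × (-21) = 8980 ft.
Site Q: ISA temp = 10°C, deviation -27°C, DA = 2500 + 120 × (-27) = -740 ft.
Site P is higher by 8980 − (-740) = 9720 ft.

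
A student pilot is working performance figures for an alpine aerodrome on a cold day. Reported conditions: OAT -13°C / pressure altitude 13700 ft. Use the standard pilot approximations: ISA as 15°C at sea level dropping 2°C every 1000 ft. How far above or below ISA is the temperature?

ISA-0.6°C

ISA temperature at 13700 ft = 15 − 2 × (13700/1000) = -12.4°C.
Deviation = OAT − ISA = -13 − (-12.4) = -0.6°C.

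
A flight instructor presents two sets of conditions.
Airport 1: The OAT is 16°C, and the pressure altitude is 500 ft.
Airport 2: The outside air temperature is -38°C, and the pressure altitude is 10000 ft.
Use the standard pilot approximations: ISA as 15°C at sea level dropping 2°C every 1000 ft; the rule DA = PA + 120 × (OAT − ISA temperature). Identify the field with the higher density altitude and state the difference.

Airport 2 by 5300 ft

Airport 1: ISA temp = 14°C, deviation +2°C, DA = 500 + 120 × 2 = 740 ft.
Airport 2: ISA temp = -5°C, deviation -33°C, DA = 10000 + 120 × (-33) = 6040 ft.
Airport 2 is higher by 6040 − 740 = 5300 ft.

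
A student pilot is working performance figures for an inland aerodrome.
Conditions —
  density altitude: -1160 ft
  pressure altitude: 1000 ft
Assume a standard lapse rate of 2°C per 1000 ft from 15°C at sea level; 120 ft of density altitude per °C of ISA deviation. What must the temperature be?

Density altitude − pressure altitude = -1160 − 1000 = -2160 ft.
At 120 ft/°C that is an ISA deviation of -2160/120 = -18°C.
ISA temperature at 1000 ft = 15 − 2 × (1000/1000) = 13°C.
OAT = ISA + deviation = 13 + (-18) = -5°C.

-5°C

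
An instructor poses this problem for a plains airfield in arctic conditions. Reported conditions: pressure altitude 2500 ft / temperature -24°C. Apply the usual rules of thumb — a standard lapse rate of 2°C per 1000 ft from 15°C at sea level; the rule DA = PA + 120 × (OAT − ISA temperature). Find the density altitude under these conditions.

ISA temperature at 2500 ft = 15 − 2 × (2500/1000) = 10°C.
ISA deviation = -24 − 10 = -34°C.
Density altitude = 2500 + 120 × (-34) = 2500 + (-4080) = -1580 ft.

-1580 ft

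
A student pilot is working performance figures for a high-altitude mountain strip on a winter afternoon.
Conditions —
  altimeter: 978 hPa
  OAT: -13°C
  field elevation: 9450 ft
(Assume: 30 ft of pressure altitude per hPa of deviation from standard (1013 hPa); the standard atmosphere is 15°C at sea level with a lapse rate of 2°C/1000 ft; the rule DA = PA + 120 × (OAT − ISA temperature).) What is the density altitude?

9660 ft

Pressure altitude = 9450 + (1013 − 978) × 30 = 9450 + (+1050) = 10500 ft.
ISA temperature at 10500 ft = 15 − 2 × (10500/1000) = -6°C.
ISA deviation = -13 − (-6) = -7°C.
Density altitude = 10500 + 120 × (-7) = 9660 ft.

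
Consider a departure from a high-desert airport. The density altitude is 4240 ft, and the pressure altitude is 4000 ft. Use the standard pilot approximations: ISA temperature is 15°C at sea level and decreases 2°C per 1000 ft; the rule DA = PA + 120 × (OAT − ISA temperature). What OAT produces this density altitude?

9°C

Density altitude − pressure altitude = 4240 − 4000 = +240 ft.
At 120 ft/°C that is an ISA deviation of 240/120 = +2°C.
ISA temperature at 4000 ft = 15 − 2 × (4000/1000) = 7°C.
OAT = ISA + deviation = 7 + (+2) = 9°C.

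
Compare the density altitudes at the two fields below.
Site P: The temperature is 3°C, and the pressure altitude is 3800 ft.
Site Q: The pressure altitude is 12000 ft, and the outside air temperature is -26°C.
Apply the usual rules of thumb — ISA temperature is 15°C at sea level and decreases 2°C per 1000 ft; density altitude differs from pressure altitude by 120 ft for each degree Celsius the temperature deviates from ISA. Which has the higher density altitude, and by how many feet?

Site P: ISA temp = 7.4°C, deviation -4.4°C, DA = 3800 + 120 × (-4.4) = 3272 ft.
Site Q: ISA temp = -9°C, deviation -17°C, DA = 12000 + 120 × (-17) = 9960 ft.
Site Q is higher by 9960 − 3272 = 6688 ft.

Site Q by 6688 ft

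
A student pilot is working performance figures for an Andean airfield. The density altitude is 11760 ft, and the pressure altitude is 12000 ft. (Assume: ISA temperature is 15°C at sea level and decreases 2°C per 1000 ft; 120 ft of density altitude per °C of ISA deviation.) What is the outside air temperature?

-11°C

Density altitude − pressure altitude = 11760 − 12000 = -240 ft.
At 120 ft/°C that is an ISA deviation of -240/120 = -2°C.
ISA temperature at 12000 ft = 15 − 2 × (12000/1000) = -9°C.
OAT = ISA + deviation = -9 + (-2) = -11°C.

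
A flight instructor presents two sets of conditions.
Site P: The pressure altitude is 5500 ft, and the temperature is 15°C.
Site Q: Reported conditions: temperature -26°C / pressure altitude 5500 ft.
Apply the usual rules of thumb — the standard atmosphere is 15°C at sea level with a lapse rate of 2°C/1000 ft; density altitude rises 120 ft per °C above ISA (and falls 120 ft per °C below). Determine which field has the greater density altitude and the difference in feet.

Site P: ISA temp = 4°C, deviation +11°C, DA = 5500 + 120 × 11 = 6820 ft.
Site Q: ISA temp = 4°C, deviation -30°C, DA = 5500 + 120 × (-30) = 1900 ft.
Site P is higher by 6820 − 1900 = 4920 ft.

Site P by 4920 ft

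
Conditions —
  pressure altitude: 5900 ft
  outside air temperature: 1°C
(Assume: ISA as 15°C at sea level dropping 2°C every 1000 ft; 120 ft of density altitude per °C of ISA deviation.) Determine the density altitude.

5636 ft

ISA temperature at 5900 ft = 15 − 2 × (5900/1000) = 3.2°C.
ISA deviation = 1 − 3.2 = -2.2°C.
Density altitude = 5900 + 120 × (-2.2) = 5900 + (-264) = 5636 ft.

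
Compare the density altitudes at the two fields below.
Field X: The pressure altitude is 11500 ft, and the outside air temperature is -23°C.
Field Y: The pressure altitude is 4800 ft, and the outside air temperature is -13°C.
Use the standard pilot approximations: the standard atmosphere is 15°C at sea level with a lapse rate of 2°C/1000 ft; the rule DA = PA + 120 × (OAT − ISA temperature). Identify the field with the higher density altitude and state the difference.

Field X: ISA temp = -8°C, deviation -15°C, DA = 11500 + 120 × (-15) = 9700 ft.
Field Y: ISA temp = 5.4°C, deviation -18.4°C, DA = 4800 + 120 × (-18.4) = 2592 ft.
Field X is higher by 9700 − 2592 = 7108 ft.

Field X by 7108 ft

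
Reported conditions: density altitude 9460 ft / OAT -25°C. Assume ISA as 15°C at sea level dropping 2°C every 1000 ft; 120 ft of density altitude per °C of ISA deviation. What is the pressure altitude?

11500 ft

DA = PA + 120 × (OAT − (15 − 2·PA/1000)) = PA + 120·OAT − 1800 + 0.24·PA = 1.24·PA + 120·OAT − 1800.
So 1.24·PA = 9460 − 120 × (-25) + 1800 = 14260.
PA = 14260 / 1.24 = 11500 ft.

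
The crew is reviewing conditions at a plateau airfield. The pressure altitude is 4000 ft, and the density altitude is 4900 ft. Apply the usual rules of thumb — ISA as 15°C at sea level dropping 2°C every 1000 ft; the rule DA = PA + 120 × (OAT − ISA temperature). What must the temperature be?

14.5°C

Density altitude − pressure altitude = 4900 − 4000 = +900 ft.
At 120 ft/°C that is an ISA deviation of 900/120 = +7.5°C.
ISA temperature at 4000 ft = 15 − 2 × (4000/1000) = 7°C.
OAT = ISA + deviation = 7 + (+7.5) = 14.5°C.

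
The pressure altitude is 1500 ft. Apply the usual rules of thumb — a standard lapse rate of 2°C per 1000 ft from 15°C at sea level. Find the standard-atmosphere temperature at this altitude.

12°C

ISA temperature = 15 − 2 × (1500/1000) = 15 − 3 = 12°C.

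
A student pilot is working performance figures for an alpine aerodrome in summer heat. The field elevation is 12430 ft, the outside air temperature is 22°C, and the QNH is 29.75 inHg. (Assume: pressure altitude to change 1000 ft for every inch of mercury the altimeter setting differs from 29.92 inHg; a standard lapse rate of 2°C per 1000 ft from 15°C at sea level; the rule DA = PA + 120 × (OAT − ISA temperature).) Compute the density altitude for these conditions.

Pressure altitude = 12430 + (29.92 − 29.75) × 1000 = 12430 + (+170) = 12600 ft.
ISA temperature at 12600 ft = 15 − 2 × (12600/1000) = -10.2°C.
ISA deviation = 22 − (-10.2) = +32.2°C.
Density altitude = 12600 + 120 × (32.2) = 16464 ft.

16464 ft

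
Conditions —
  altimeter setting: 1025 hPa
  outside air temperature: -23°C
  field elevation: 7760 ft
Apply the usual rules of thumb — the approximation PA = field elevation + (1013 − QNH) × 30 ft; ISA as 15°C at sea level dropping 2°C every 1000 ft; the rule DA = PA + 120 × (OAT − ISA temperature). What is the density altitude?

Pressure altitude = 7760 + (1013 − 1025) × 30 = 7760 + (-360) = 7400 ft.
ISA temperature at 7400 ft = 15 − 2 × (7400/1000) = 0.2°C.
ISA deviation = -23 − 0.2 = -23.2°C.
Density altitude = 7400 + 120 × (-23.2) = 4616 ft.

4616 ft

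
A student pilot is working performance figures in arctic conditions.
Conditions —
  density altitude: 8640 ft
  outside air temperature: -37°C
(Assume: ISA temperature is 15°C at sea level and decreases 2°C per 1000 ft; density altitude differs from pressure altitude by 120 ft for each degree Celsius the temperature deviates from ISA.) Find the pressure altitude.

DA = PA + 120 × (OAT − (15 − 2·PA/1000)) = PA + 120·OAT − 1800 + 0.24·PA = 1.24·PA + 120·OAT − 1800.
So 1.24·PA = 8640 − 120 × (-37) + 1800 = 14880.
PA = 14880 / 1.24 = 12000 ft.

12000 ft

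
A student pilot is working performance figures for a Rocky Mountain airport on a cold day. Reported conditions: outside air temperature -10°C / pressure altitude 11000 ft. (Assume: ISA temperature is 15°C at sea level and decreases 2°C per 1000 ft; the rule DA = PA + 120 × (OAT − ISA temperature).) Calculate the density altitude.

ISA temperature at 11000 ft = 15 − 2 × (11000/1000) = -7°C.
ISA deviation = -10 − (-7) = -3°C.
Density altitude = 11000 + 120 × (-3) = 11000 + (-360) = 10640 ft.

10640 ft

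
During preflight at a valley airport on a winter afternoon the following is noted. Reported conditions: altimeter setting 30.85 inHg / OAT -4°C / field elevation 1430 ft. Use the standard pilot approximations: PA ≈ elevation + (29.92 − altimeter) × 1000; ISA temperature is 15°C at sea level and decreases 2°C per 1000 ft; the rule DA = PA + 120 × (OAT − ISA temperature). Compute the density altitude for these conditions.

-1660 ft

Pressure altitude = 1430 + (29.92 − 30.85) × 1000 = 1430 + (-930) = 500 ft.
ISA temperature at 500 ft = 15 − 2 × (500/1000) = 14°C.
ISA deviation = -4 − 14 = -18°C.
Density altitude = 500 + 120 × (-18) = -1660 ft.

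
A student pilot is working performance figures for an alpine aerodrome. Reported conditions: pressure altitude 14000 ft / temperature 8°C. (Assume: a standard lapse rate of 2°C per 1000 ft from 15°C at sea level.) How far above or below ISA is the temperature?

ISA temperature at 14000 ft = 15 − 2 × (14000/1000) = -13°C.
Deviation = OAT − ISA = 8 − (-13) = +21°C.

ISA+21°C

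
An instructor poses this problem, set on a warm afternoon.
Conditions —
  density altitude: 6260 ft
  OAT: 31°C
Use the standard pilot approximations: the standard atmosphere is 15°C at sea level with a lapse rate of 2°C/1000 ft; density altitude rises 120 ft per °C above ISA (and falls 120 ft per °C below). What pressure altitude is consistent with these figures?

DA = PA + 120 × (OAT − (15 − 2·PA/1000)) = PA + 120·OAT − 1800 + 0.24·PA = 1.24·PA + 120·OAT − 1800.
So 1.24·PA = 6260 − 120 × 31 + 1800 = 4340.
PA = 4340 / 1.24 = 3500 ft.

3500 ft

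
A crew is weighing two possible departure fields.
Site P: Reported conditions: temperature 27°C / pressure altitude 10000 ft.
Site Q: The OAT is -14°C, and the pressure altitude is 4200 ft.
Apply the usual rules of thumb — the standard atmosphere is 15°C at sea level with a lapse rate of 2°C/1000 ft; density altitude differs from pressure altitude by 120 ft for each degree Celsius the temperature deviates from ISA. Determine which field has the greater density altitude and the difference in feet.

Site P by 12112 ft

Site P: ISA temp = -5°C, deviation +32°C, DA = 10000 + 120 × 32 = 13840 ft.
Site Q: ISA temp = 6.6°C, deviation -20.6°C, DA = 4200 + 120 × (-20.6) = 1728 ft.
Site P is higher by 13840 − 1728 = 12112 ft.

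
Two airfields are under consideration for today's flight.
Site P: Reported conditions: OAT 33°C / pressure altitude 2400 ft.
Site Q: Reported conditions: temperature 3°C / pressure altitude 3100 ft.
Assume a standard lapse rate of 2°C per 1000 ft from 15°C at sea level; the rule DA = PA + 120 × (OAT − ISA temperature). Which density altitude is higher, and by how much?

Site P: ISA temp = 10.2°C, deviation +22.8°C, DA = 2400 + 120 × 22.8 = 5136 ft.
Site Q: ISA temp = 8.8°C, deviation -5.8°C, DA = 3100 + 120 × (-5.8) = 2404 ft.
Site P is higher by 5136 − 2404 = 2732 ft.

Site P by 2732 ft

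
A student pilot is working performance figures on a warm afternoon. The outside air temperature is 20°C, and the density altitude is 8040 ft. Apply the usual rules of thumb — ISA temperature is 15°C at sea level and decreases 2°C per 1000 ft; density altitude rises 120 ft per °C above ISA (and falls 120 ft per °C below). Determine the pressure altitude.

DA = PA + 120 × (OAT − (15 − 2·PA/1000)) = PA + 120·OAT − 1800 + 0.24·PA = 1.24·PA + 120·OAT − 1800.
So 1.24·PA = 8040 − 120 × 20 + 1800 = 7440.
PA = 7440 / 1.24 = 6000 ft.

6000 ft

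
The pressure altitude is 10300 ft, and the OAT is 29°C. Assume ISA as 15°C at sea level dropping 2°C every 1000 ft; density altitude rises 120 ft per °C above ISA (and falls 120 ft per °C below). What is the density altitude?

14452 ft

ISA temperature at 10300 ft = 15 − 2 × (10300/1000) = -5.6°C.
ISA deviation = 29 − (-5.6) = +34.6°C.
Density altitude = 10300 + 120 × (34.6) = 10300 + (+4152) = 14452 ft.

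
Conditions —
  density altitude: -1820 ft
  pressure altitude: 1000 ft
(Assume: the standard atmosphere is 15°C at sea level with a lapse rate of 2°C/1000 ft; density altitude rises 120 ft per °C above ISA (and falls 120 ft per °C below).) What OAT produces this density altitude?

-10.5°C

Density altitude − pressure altitude = -1820 − 1000 = -2820 ft.
At 120 ft/°C that is an ISA deviation of -2820/120 = -23.5°C.
ISA temperature at 1000 ft = 15 − 2 × (1000/1000) = 13°C.
OAT = ISA + deviation = 13 + (-23.5) = -10.5°C.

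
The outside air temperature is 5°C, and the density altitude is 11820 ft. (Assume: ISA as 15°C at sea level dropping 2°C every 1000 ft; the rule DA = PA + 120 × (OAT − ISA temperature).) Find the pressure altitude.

10500 ft

DA = PA + 120 × (OAT − (15 − 2·PA/1000)) = PA + 120·OAT − 1800 + 0.24·PA = 1.24·PA + 120·OAT − 1800.
So 1.24·PA = 11820 − 120 × 5 + 1800 = 13020.
PA = 13020 / 1.24 = 10500 ft.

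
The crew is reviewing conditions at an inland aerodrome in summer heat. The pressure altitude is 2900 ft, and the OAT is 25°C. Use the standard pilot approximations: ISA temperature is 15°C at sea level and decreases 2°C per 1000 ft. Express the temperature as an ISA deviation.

ISA temperature at 2900 ft = 15 − 2 × (2900/1000) = 9.2°C.
Deviation = OAT − ISA = 25 − 9.2 = +15.8°C.

ISA+15.8°C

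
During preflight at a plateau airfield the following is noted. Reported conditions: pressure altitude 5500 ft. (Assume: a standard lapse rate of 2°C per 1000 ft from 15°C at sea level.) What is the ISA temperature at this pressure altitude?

ISA temperature = 15 − 2 × (5500/1000) = 15 − 11 = 4°C.

4°C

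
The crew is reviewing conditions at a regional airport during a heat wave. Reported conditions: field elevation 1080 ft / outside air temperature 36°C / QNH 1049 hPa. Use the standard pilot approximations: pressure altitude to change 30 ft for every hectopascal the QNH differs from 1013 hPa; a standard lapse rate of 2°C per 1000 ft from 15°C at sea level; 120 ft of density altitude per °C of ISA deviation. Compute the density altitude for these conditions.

Pressure altitude = 1080 + (1013 − 1049) × 30 = 1080 + (-1080) = 0 ft.
ISA temperature at 0 ft = 15 − 2 × (0/1000) = 15°C.
ISA deviation = 36 − 15 = +21°C.
Density altitude = 0 + 120 × (21) = 2520 ft.

2520 ft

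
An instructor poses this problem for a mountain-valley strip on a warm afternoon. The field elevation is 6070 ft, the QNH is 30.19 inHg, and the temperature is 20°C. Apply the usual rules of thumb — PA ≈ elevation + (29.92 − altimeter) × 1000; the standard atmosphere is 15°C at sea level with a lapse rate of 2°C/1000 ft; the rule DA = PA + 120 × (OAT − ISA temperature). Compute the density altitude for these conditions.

7792 ft

Pressure altitude = 6070 + (29.92 − 30.19) × 1000 = 6070 + (-270) = 5800 ft.
ISA temperature at 5800 ft = 15 − 2 × (5800/1000) = 3.4°C.
ISA deviation = 20 − 3.4 = +16.6°C.
Density altitude = 5800 + 120 × (16.6) = 7792 ft.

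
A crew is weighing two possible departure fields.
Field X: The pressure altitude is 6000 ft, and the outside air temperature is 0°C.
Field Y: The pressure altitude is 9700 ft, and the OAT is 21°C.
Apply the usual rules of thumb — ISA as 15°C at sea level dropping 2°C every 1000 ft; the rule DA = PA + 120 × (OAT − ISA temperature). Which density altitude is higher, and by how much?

Field Y by 7108 ft

Field X: ISA temp = 3°C, deviation -3°C, DA = 6000 + 120 × (-3) = 5640 ft.
Field Y: ISA temp = -4.4°C, deviation +25.4°C, DA = 9700 + 120 × 25.4 = 12748 ft.
Field Y is higher by 12748 − 5640 = 7108 ft.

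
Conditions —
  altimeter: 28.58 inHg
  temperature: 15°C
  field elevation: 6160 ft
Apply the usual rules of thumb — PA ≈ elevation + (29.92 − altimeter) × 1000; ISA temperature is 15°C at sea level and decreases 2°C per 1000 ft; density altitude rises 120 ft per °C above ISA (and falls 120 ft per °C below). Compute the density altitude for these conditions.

9300 ft

Pressure altitude = 6160 + (29.92 − 28.58) × 1000 = 6160 + (+1340) = 7500 ft.
ISA temperature at 7500 ft = 15 − 2 × (7500/1000) = 0°C.
ISA deviation = 15 − 0 = +15°C.
Density altitude = 7500 + 120 × (15) = 9300 ft.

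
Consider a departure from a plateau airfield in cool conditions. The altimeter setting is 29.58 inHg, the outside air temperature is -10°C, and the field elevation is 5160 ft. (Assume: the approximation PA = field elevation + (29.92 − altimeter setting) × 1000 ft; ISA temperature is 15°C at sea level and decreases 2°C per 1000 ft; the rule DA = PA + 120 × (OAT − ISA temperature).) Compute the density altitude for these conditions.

Pressure altitude = 5160 + (29.92 − 29.58) × 1000 = 5160 + (+340) = 5500 ft.
ISA temperature at 5500 ft = 15 − 2 × (5500/1000) = 4°C.
ISA deviation = -10 − 4 = -14°C.
Density altitude = 5500 + 120 × (-14) = 3820 ft.

3820 ft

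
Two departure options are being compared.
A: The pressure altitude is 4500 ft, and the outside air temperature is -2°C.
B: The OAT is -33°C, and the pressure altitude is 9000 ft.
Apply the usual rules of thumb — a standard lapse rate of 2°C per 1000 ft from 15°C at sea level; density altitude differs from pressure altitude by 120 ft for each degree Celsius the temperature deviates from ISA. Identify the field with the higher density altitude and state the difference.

B by 1860 ft

A: ISA temp = 6°C, deviation -8°C, DA = 4500 + 120 × (-8) = 3540 ft.
B: ISA temp = -3°C, deviation -30°C, DA = 9000 + 120 × (-30) = 5400 ft.
B is higher by 5400 − 3540 = 1860 ft.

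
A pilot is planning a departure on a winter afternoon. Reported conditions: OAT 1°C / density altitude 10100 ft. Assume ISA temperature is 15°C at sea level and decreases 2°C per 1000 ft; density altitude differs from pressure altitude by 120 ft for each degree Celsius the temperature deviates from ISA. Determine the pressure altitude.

DA = PA + 120 × (OAT − (15 − 2·PA/1000)) = PA + 120·OAT − 1800 + 0.24·PA = 1.24·PA + 120·OAT − 1800.
So 1.24·PA = 10100 − 120 × 1 + 1800 = 11780.
PA = 11780 / 1.24 = 9500 ft.

9500 ft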